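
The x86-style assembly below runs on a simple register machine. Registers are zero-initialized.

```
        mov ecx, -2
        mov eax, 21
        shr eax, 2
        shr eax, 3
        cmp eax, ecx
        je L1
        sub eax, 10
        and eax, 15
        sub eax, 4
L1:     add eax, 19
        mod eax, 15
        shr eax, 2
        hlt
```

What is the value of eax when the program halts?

ecx=-2
eax=21
eax=21>>2=5
eax=5>>3=0
cmp eax, ecx  (cmp 0,-2)
je L1: not taken
eax=0-10=-10
eax=(-10)&15=6
eax=6-4=2
eax=2+19=21
eax=21%15=6
eax=6>>2=1
halt.

1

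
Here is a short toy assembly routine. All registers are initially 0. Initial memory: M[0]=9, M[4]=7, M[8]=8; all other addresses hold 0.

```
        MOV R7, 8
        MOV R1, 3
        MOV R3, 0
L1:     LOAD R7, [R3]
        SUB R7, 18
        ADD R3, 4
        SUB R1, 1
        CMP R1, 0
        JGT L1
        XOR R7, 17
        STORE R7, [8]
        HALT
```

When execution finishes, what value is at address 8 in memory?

-25

R7=8
R1=3
R3=0
R7=M[0]=9
R7=9-18=-9
R3=0+4=4
R1=3-1=2
CMP R1, 0  (cmp 2,0)
JGT L1: taken
R7=M[4]=7
R7=7-18=-11
R3=4+4=8
R1=2-1=1
CMP R1, 0  (cmp 1,0)
JGT L1: taken
R7=M[8]=8
R7=8-18=-10
R3=8+4=12
R1=1-1=0
CMP R1, 0  (cmp 0,0)
JGT L1: not taken
R7=(-10)^17=-25
STORE R7, [8] → M[8]=-25
halt.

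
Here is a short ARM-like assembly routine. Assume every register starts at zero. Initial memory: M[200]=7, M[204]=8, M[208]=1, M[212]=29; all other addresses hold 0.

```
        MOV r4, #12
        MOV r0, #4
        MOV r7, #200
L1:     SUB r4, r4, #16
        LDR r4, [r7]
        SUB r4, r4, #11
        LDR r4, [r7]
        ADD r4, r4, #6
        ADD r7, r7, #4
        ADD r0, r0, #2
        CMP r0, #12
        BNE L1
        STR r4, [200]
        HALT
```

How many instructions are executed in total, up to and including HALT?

MOV r4, #12 → r4=12
MOV r0, #4 → r0=4
MOV r7, #200 → r7=200
SUB r4, r4, #16 → r4=12-16=-4
LDR r4, [r7] → r4=M[200]=7
SUB r4, r4, #11 → r4=7-11=-4
LDR r4, [r7] → r4=M[200]=7
ADD r4, r4, #6 → r4=7+6=13
ADD r7, r7, #4 → r7=200+4=204
ADD r0, r0, #2 → r0=4+2=6
CMP r0, #12  (cmp 6,12)
BNE L1: taken
SUB r4, r4, #16 → r4=13-16=-3
LDR r4, [r7] → r4=M[204]=8
SUB r4, r4, #11 → r4=8-11=-3
LDR r4, [r7] → r4=M[204]=8
ADD r4, r4, #6 → r4=8+6=14
ADD r7, r7, #4 → r7=204+4=208
ADD r0, r0, #2 → r0=6+2=8
CMP r0, #12  (cmp 8,12)
BNE L1: taken
SUB r4, r4, #16 → r4=14-16=-2
LDR r4, [r7] → r4=M[208]=1
SUB r4, r4, #11 → r4=1-11=-10
LDR r4, [r7] → r4=M[208]=1
ADD r4, r4, #6 → r4=1+6=7
ADD r7, r7, #4 → r7=208+4=212
ADD r0, r0, #2 → r0=8+2=10
CMP r0, #12  (cmp 10,12)
BNE L1: taken
SUB r4, r4, #16 → r4=7-16=-9
LDR r4, [r7] → r4=M[212]=29
SUB r4, r4, #11 → r4=29-11=18
LDR r4, [r7] → r4=M[212]=29
ADD r4, r4, #6 → r4=29+6=35
ADD r7, r7, #4 → r7=212+4=216
ADD r0, r0, #2 → r0=10+2=12
CMP r0, #12  (cmp 12,12)
BNE L1: not taken
STR r4, [200] → M[200]=35
halt.
Total executed instructions: 41.

41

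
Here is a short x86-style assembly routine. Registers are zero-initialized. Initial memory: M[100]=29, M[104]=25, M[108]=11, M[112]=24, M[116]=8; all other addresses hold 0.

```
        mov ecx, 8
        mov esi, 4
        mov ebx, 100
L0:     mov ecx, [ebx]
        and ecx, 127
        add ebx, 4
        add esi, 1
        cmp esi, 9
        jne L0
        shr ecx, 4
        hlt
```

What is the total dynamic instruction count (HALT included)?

mov ecx, 8 → ecx=8
mov esi, 4 → esi=4
mov ebx, 100 → ebx=100
mov ecx, [ebx] → ecx=M[100]=29
and ecx, 127 → ecx=29&127=29
add ebx, 4 → ebx=100+4=104
add esi, 1 → esi=4+1=5
cmp esi, 9  (cmp 5,9)
jne L0: taken
mov ecx, [ebx] → ecx=M[104]=25
and ecx, 127 → ecx=25&127=25
add ebx, 4 → ebx=104+4=108
add esi, 1 → esi=5+1=6
cmp esi, 9  (cmp 6,9)
jne L0: taken
mov ecx, [ebx] → ecx=M[108]=11
and ecx, 127 → ecx=11&127=11
add ebx, 4 → ebx=108+4=112
add esi, 1 → esi=6+1=7
cmp esi, 9  (cmp 7,9)
jne L0: taken
mov ecx, [ebx] → ecx=M[112]=24
and ecx, 127 → ecx=24&127=24
add ebx, 4 → ebx=112+4=116
add esi, 1 → esi=7+1=8
cmp esi, 9  (cmp 8,9)
jne L0: taken
mov ecx, [ebx] → ecx=M[116]=8
and ecx, 127 → ecx=8&127=8
add ebx, 4 → ebx=116+4=120
add esi, 1 → esi=8+1=9
cmp esi, 9  (cmp 9,9)
jne L0: not taken
shr ecx, 4 → ecx=8>>4=0
halt.
Total executed instructions: 35.

35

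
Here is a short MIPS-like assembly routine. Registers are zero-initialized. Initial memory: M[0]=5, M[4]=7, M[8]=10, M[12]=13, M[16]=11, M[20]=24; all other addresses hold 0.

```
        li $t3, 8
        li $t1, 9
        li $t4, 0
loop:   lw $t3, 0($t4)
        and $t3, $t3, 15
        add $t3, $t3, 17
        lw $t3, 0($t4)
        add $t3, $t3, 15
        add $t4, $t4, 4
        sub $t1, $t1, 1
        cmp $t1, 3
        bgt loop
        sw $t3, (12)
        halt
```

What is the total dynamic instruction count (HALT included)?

59

$t3=8
$t1=9
$t4=0
$t3=M[0]=5
$t3=5&15=5
$t3=5+17=22
$t3=M[0]=5
$t3=5+15=20
$t4=0+4=4
$t1=9-1=8
cmp $t1, 3  (cmp 8,3)
bgt loop: taken
$t3=M[4]=7
$t3=7&15=7
$t3=7+17=24
$t3=M[4]=7
$t3=7+15=22
$t4=4+4=8
$t1=8-1=7
cmp $t1, 3  (cmp 7,3)
bgt loop: taken
$t3=M[8]=10
$t3=10&15=10
$t3=10+17=27
$t3=M[8]=10
$t3=10+15=25
$t4=8+4=12
$t1=7-1=6
cmp $t1, 3  (cmp 6,3)
bgt loop: taken
$t3=M[12]=13
$t3=13&15=13
$t3=13+17=30
$t3=M[12]=13
$t3=13+15=28
$t4=12+4=16
$t1=6-1=5
cmp $t1, 3  (cmp 5,3)
bgt loop: taken
$t3=M[16]=11
$t3=11&15=11
$t3=11+17=28
$t3=M[16]=11
$t3=11+15=26
$t4=16+4=20
$t1=5-1=4
cmp $t1, 3  (cmp 4,3)
bgt loop: taken
$t3=M[20]=24
$t3=24&15=8
$t3=8+17=25
$t3=M[20]=24
$t3=24+15=39
$t4=20+4=24
$t1=4-1=3
cmp $t1, 3  (cmp 3,3)
bgt loop: not taken
sw $t3, (12) → M[12]=39
halt.
Total executed instructions: 59.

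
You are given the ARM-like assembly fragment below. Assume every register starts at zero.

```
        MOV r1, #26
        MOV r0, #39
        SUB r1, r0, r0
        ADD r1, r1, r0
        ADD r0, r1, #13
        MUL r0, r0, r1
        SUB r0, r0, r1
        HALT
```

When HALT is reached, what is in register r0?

1989

r1=26
r0=39
r1=39-39=0
r1=0+39=39
r0=39+13=52
r0=52*39=2028
r0=2028-39=1989
halt.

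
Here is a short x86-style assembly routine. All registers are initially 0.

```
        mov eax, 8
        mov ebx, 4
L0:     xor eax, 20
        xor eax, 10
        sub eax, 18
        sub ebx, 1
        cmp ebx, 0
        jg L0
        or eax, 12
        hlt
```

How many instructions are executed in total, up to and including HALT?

after mov eax, 8: eax=8
after mov ebx, 4: ebx=4
after xor eax, 20: eax=8^20=28
after xor eax, 10: eax=28^10=22
after sub eax, 18: eax=22-18=4
after sub ebx, 1: ebx=4-1=3
cmp ebx, 0  (cmp 3,0)
jg L0: taken
after xor eax, 20: eax=4^20=16
after xor eax, 10: eax=16^10=26
after sub eax, 18: eax=26-18=8
after sub ebx, 1: ebx=3-1=2
cmp ebx, 0  (cmp 2,0)
jg L0: taken
after xor eax, 20: eax=8^20=28
after xor eax, 10: eax=28^10=22
after sub eax, 18: eax=22-18=4
after sub ebx, 1: ebx=2-1=1
cmp ebx, 0  (cmp 1,0)
jg L0: taken
after xor eax, 20: eax=4^20=16
after xor eax, 10: eax=16^10=26
after sub eax, 18: eax=26-18=8
after sub ebx, 1: ebx=1-1=0
cmp ebx, 0  (cmp 0,0)
jg L0: not taken
after or eax, 12: eax=8|12=12
halt.
Total executed instructions: 28.

28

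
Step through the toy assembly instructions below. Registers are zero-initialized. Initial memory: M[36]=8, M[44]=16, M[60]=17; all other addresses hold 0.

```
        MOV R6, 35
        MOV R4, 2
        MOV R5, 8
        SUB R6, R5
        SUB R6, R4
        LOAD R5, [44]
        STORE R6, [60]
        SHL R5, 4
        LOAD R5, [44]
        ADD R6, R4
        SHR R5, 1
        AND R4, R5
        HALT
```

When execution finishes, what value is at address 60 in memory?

after MOV R6, 35: R6=35
after MOV R4, 2: R4=2
after MOV R5, 8: R5=8
after SUB R6, R5: R6=35-8=27
after SUB R6, R4: R6=27-2=25
after LOAD R5, [44]: R5=M[44]=16
STORE R6, [60] → M[60]=25
after SHL R5, 4: R5=16<<4=256
after LOAD R5, [44]: R5=M[44]=16
after ADD R6, R4: R6=25+2=27
after SHR R5, 1: R5=16>>1=8
after AND R4, R5: R4=2&8=0
halt.

25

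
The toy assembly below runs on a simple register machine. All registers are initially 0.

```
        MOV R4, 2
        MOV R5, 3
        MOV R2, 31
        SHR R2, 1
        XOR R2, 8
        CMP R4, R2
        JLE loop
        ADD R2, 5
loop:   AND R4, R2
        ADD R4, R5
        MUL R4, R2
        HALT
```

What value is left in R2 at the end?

MOV R4, 2 → R4=2
MOV R5, 3 → R5=3
MOV R2, 31 → R2=31
SHR R2, 1 → R2=31>>1=15
XOR R2, 8 → R2=15^8=7
CMP R4, R2  (cmp 2,7)
JLE loop: taken
AND R4, R2 → R4=2&7=2
ADD R4, R5 → R4=2+3=5
MUL R4, R2 → R4=5*7=35
halt.

7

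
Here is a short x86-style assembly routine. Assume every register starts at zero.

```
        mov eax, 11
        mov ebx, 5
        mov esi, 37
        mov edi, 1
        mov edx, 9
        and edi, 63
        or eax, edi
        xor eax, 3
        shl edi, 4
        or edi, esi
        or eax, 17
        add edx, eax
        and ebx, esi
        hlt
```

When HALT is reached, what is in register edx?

34

eax=11
ebx=5
esi=37
edi=1
edx=9
edi=1&63=1
eax=11|1=11
eax=11^3=8
edi=1<<4=16
edi=16|37=53
eax=8|17=25
edx=9+25=34
ebx=5&37=5
halt.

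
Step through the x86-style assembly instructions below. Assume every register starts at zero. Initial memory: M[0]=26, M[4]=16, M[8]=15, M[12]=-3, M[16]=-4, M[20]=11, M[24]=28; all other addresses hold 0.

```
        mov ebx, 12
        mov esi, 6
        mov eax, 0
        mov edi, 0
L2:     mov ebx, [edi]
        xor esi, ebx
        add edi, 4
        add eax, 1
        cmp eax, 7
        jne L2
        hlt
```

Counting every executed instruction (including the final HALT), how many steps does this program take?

47

after mov ebx, 12: ebx=12
after mov esi, 6: esi=6
after mov eax, 0: eax=0
after mov edi, 0: edi=0
after mov ebx, [edi]: ebx=M[0]=26
after xor esi, ebx: esi=6^26=28
after add edi, 4: edi=0+4=4
after add eax, 1: eax=0+1=1
cmp eax, 7  (cmp 1,7)
jne L2: taken
after mov ebx, [edi]: ebx=M[4]=16
after xor esi, ebx: esi=28^16=12
after add edi, 4: edi=4+4=8
after add eax, 1: eax=1+1=2
cmp eax, 7  (cmp 2,7)
jne L2: taken
after mov ebx, [edi]: ebx=M[8]=15
after xor esi, ebx: esi=12^15=3
after add edi, 4: edi=8+4=12
after add eax, 1: eax=2+1=3
cmp eax, 7  (cmp 3,7)
jne L2: taken
after mov ebx, [edi]: ebx=M[12]=-3
after xor esi, ebx: esi=3^(-3)=-2
after add edi, 4: edi=12+4=16
after add eax, 1: eax=3+1=4
cmp eax, 7  (cmp 4,7)
jne L2: taken
after mov ebx, [edi]: ebx=M[16]=-4
after xor esi, ebx: esi=(-2)^(-4)=2
after add edi, 4: edi=16+4=20
after add eax, 1: eax=4+1=5
cmp eax, 7  (cmp 5,7)
jne L2: taken
after mov ebx, [edi]: ebx=M[20]=11
after xor esi, ebx: esi=2^11=9
after add edi, 4: edi=20+4=24
after add eax, 1: eax=5+1=6
cmp eax, 7  (cmp 6,7)
jne L2: taken
after mov ebx, [edi]: ebx=M[24]=28
after xor esi, ebx: esi=9^28=21
after add edi, 4: edi=24+4=28
after add eax, 1: eax=6+1=7
cmp eax, 7  (cmp 7,7)
jne L2: not taken
halt.
Total executed instructions: 47.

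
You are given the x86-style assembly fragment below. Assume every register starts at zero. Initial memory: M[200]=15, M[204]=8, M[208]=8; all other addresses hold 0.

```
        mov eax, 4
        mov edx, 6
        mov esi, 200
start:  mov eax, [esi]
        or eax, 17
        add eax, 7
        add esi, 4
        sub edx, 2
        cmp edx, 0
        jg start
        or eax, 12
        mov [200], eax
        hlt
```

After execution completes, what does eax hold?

44

eax=4
edx=6
esi=200
eax=M[200]=15
eax=15|17=31
eax=31+7=38
esi=200+4=204
edx=6-2=4
cmp edx, 0  (cmp 4,0)
jg start: taken
eax=M[204]=8
eax=8|17=25
eax=25+7=32
esi=204+4=208
edx=4-2=2
cmp edx, 0  (cmp 2,0)
jg start: taken
eax=M[208]=8
eax=8|17=25
eax=25+7=32
esi=208+4=212
edx=2-2=0
cmp edx, 0  (cmp 0,0)
jg start: not taken
eax=32|12=44
mov [200], eax → M[200]=44
halt.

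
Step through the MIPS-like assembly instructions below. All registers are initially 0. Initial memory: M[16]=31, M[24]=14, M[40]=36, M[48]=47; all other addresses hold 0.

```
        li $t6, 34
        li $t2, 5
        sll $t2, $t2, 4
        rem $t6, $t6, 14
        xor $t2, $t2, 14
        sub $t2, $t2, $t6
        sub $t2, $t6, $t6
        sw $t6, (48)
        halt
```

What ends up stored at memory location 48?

6

after li $t6, 34: $t6=34
after li $t2, 5: $t2=5
after sll $t2, $t2, 4: $t2=5<<4=80
after rem $t6, $t6, 14: $t6=34%14=6
after xor $t2, $t2, 14: $t2=80^14=94
after sub $t2, $t2, $t6: $t2=94-6=88
after sub $t2, $t6, $t6: $t2=6-6=0
sw $t6, (48) → M[48]=6
halt.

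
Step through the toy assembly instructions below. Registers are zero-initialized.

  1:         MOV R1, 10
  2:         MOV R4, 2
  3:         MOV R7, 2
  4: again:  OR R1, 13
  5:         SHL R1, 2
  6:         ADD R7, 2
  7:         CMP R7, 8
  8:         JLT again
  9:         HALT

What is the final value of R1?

1012

after MOV R1, 10: R1=10
after MOV R4, 2: R4=2
after MOV R7, 2: R7=2
after OR R1, 13: R1=10|13=15
after SHL R1, 2: R1=15<<2=60
after ADD R7, 2: R7=2+2=4
CMP R7, 8  (cmp 4,8)
JLT again: taken
after OR R1, 13: R1=60|13=61
after SHL R1, 2: R1=61<<2=244
after ADD R7, 2: R7=4+2=6
CMP R7, 8  (cmp 6,8)
JLT again: taken
after OR R1, 13: R1=244|13=253
after SHL R1, 2: R1=253<<2=1012
after ADD R7, 2: R7=6+2=8
CMP R7, 8  (cmp 8,8)
JLT again: not taken
halt.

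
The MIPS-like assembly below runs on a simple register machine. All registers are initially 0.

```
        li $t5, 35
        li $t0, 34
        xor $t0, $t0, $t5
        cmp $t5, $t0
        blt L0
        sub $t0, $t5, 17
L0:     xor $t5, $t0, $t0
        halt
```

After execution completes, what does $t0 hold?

li $t5, 35 → $t5=35
li $t0, 34 → $t0=34
xor $t0, $t0, $t5 → $t0=34^35=1
cmp $t5, $t0  (cmp 35,1)
blt L0: not taken
sub $t0, $t5, 17 → $t0=35-17=18
xor $t5, $t0, $t0 → $t5=18^18=0
halt.

18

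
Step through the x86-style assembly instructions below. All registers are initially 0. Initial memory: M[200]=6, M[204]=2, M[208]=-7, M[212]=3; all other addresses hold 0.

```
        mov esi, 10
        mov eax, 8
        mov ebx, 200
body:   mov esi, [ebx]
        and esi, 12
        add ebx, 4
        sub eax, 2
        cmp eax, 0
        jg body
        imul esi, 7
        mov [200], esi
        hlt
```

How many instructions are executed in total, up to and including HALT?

esi=10
eax=8
ebx=200
esi=M[200]=6
esi=6&12=4
ebx=200+4=204
eax=8-2=6
cmp eax, 0  (cmp 6,0)
jg body: taken
esi=M[204]=2
esi=2&12=0
ebx=204+4=208
eax=6-2=4
cmp eax, 0  (cmp 4,0)
jg body: taken
esi=M[208]=-7
esi=(-7)&12=8
ebx=208+4=212
eax=4-2=2
cmp eax, 0  (cmp 2,0)
jg body: taken
esi=M[212]=3
esi=3&12=0
ebx=212+4=216
eax=2-2=0
cmp eax, 0  (cmp 0,0)
jg body: not taken
esi=0*7=0
mov [200], esi → M[200]=0
halt.
Total executed instructions: 30.

30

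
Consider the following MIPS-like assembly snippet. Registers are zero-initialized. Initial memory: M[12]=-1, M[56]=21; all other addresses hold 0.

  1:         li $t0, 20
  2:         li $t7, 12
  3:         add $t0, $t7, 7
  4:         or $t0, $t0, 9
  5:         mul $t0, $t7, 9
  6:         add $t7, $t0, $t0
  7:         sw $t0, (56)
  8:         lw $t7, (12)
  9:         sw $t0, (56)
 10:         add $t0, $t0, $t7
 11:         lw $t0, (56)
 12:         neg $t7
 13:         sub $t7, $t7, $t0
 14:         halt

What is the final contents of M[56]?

li $t0, 20 → $t0=20
li $t7, 12 → $t7=12
add $t0, $t7, 7 → $t0=12+7=19
or $t0, $t0, 9 → $t0=19|9=27
mul $t0, $t7, 9 → $t0=12*9=108
add $t7, $t0, $t0 → $t7=108+108=216
sw $t0, (56) → M[56]=108
lw $t7, (12) → $t7=M[12]=-1
sw $t0, (56) → M[56]=108
add $t0, $t0, $t7 → $t0=108+(-1)=107
lw $t0, (56) → $t0=M[56]=108
neg $t7 → $t7=-(-1)=1
sub $t7, $t7, $t0 → $t7=1-108=-107
halt.

108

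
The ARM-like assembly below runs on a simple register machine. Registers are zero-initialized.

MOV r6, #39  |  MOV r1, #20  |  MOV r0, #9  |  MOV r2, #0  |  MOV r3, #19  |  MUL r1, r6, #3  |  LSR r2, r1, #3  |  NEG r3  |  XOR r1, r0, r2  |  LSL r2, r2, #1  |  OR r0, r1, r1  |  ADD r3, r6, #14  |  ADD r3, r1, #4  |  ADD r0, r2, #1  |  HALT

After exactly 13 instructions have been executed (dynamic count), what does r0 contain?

MOV r6, #39 → r6=39
MOV r1, #20 → r1=20
MOV r0, #9 → r0=9
MOV r2, #0 → r2=0
MOV r3, #19 → r3=19
MUL r1, r6, #3 → r1=39*3=117
LSR r2, r1, #3 → r2=117>>3=14
NEG r3 → r3=-(19)=-19
XOR r1, r0, r2 → r1=9^14=7
LSL r2, r2, #1 → r2=14<<1=28
OR r0, r1, r1 → r0=7|7=7
ADD r3, r6, #14 → r3=39+14=53
ADD r3, r1, #4 → r3=7+4=11
After step 13: r0 = 7.

7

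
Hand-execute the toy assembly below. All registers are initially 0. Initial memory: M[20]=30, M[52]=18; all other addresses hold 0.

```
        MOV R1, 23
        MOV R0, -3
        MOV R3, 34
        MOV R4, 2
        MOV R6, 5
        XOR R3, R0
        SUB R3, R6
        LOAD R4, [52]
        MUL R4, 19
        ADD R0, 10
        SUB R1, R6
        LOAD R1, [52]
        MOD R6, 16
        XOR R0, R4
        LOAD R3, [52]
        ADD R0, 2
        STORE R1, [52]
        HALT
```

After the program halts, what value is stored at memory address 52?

18

R1=23
R0=-3
R3=34
R4=2
R6=5
R3=34^(-3)=-33
R3=(-33)-5=-38
R4=M[52]=18
R4=18*19=342
R0=(-3)+10=7
R1=23-5=18
R1=M[52]=18
R6=5%16=5
R0=7^342=337
R3=M[52]=18
R0=337+2=339
STORE R1, [52] → M[52]=18
halt.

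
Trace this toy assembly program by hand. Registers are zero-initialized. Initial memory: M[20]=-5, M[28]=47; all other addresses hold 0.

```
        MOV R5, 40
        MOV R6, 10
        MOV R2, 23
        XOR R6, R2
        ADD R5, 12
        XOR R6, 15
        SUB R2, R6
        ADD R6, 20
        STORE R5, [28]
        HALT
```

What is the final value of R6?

R5=40
R6=10
R2=23
R6=10^23=29
R5=40+12=52
R6=29^15=18
R2=23-18=5
R6=18+20=38
STORE R5, [28] → M[28]=52
halt.

38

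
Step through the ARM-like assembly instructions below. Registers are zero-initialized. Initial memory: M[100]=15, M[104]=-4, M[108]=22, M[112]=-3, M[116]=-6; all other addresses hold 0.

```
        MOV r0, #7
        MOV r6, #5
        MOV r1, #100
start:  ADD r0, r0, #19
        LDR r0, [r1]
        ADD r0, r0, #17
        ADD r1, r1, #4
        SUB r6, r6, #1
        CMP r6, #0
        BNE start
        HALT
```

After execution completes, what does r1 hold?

MOV r0, #7 → r0=7
MOV r6, #5 → r6=5
MOV r1, #100 → r1=100
ADD r0, r0, #19 → r0=7+19=26
LDR r0, [r1] → r0=M[100]=15
ADD r0, r0, #17 → r0=15+17=32
ADD r1, r1, #4 → r1=100+4=104
SUB r6, r6, #1 → r6=5-1=4
CMP r6, #0  (cmp 4,0)
BNE start: taken
ADD r0, r0, #19 → r0=32+19=51
LDR r0, [r1] → r0=M[104]=-4
ADD r0, r0, #17 → r0=(-4)+17=13
ADD r1, r1, #4 → r1=104+4=108
SUB r6, r6, #1 → r6=4-1=3
CMP r6, #0  (cmp 3,0)
BNE start: taken
ADD r0, r0, #19 → r0=13+19=32
LDR r0, [r1] → r0=M[108]=22
ADD r0, r0, #17 → r0=22+17=39
ADD r1, r1, #4 → r1=108+4=112
SUB r6, r6, #1 → r6=3-1=2
CMP r6, #0  (cmp 2,0)
BNE start: taken
ADD r0, r0, #19 → r0=39+19=58
LDR r0, [r1] → r0=M[112]=-3
ADD r0, r0, #17 → r0=(-3)+17=14
ADD r1, r1, #4 → r1=112+4=116
SUB r6, r6, #1 → r6=2-1=1
CMP r6, #0  (cmp 1,0)
BNE start: taken
ADD r0, r0, #19 → r0=14+19=33
LDR r0, [r1] → r0=M[116]=-6
ADD r0, r0, #17 → r0=(-6)+17=11
ADD r1, r1, #4 → r1=116+4=120
SUB r6, r6, #1 → r6=1-1=0
CMP r6, #0  (cmp 0,0)
BNE start: not taken
halt.

120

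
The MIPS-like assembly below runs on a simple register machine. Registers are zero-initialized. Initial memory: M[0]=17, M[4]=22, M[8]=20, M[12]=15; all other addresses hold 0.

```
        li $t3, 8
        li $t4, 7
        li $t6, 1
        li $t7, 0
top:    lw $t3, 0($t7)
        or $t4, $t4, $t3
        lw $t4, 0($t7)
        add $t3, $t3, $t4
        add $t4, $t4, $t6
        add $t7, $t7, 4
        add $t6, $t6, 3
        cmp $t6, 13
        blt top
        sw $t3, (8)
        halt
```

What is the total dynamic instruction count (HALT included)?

$t3=8
$t4=7
$t6=1
$t7=0
$t3=M[0]=17
$t4=7|17=23
$t4=M[0]=17
$t3=17+17=34
$t4=17+1=18
$t7=0+4=4
$t6=1+3=4
cmp $t6, 13  (cmp 4,13)
blt top: taken
$t3=M[4]=22
$t4=18|22=22
$t4=M[4]=22
$t3=22+22=44
$t4=22+4=26
$t7=4+4=8
$t6=4+3=7
cmp $t6, 13  (cmp 7,13)
blt top: taken
$t3=M[8]=20
$t4=26|20=30
$t4=M[8]=20
$t3=20+20=40
$t4=20+7=27
$t7=8+4=12
$t6=7+3=10
cmp $t6, 13  (cmp 10,13)
blt top: taken
$t3=M[12]=15
$t4=27|15=31
$t4=M[12]=15
$t3=15+15=30
$t4=15+10=25
$t7=12+4=16
$t6=10+3=13
cmp $t6, 13  (cmp 13,13)
blt top: not taken
sw $t3, (8) → M[8]=30
halt.
Total executed instructions: 42.

42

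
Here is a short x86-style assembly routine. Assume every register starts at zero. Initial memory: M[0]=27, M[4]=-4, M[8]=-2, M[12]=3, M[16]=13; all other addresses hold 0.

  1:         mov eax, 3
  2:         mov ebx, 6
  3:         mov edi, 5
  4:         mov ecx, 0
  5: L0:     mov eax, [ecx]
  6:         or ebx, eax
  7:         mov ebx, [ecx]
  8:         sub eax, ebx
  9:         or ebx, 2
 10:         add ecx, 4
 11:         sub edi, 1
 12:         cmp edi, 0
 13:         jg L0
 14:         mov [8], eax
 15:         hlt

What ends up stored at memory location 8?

mov eax, 3 → eax=3
mov ebx, 6 → ebx=6
mov edi, 5 → edi=5
mov ecx, 0 → ecx=0
mov eax, [ecx] → eax=M[0]=27
or ebx, eax → ebx=6|27=31
mov ebx, [ecx] → ebx=M[0]=27
sub eax, ebx → eax=27-27=0
or ebx, 2 → ebx=27|2=27
add ecx, 4 → ecx=0+4=4
sub edi, 1 → edi=5-1=4
cmp edi, 0  (cmp 4,0)
jg L0: taken
mov eax, [ecx] → eax=M[4]=-4
or ebx, eax → ebx=27|(-4)=-1
mov ebx, [ecx] → ebx=M[4]=-4
sub eax, ebx → eax=(-4)-(-4)=0
or ebx, 2 → ebx=(-4)|2=-2
add ecx, 4 → ecx=4+4=8
sub edi, 1 → edi=4-1=3
cmp edi, 0  (cmp 3,0)
jg L0: taken
mov eax, [ecx] → eax=M[8]=-2
or ebx, eax → ebx=(-2)|(-2)=-2
mov ebx, [ecx] → ebx=M[8]=-2
sub eax, ebx → eax=(-2)-(-2)=0
or ebx, 2 → ebx=(-2)|2=-2
add ecx, 4 → ecx=8+4=12
sub edi, 1 → edi=3-1=2
cmp edi, 0  (cmp 2,0)
jg L0: taken
mov eax, [ecx] → eax=M[12]=3
or ebx, eax → ebx=(-2)|3=-1
mov ebx, [ecx] → ebx=M[12]=3
sub eax, ebx → eax=3-3=0
or ebx, 2 → ebx=3|2=3
add ecx, 4 → ecx=12+4=16
sub edi, 1 → edi=2-1=1
cmp edi, 0  (cmp 1,0)
jg L0: taken
mov eax, [ecx] → eax=M[16]=13
or ebx, eax → ebx=3|13=15
mov ebx, [ecx] → ebx=M[16]=13
sub eax, ebx → eax=13-13=0
or ebx, 2 → ebx=13|2=15
add ecx, 4 → ecx=16+4=20
sub edi, 1 → edi=1-1=0
cmp edi, 0  (cmp 0,0)
jg L0: not taken
mov [8], eax → M[8]=0
halt.

0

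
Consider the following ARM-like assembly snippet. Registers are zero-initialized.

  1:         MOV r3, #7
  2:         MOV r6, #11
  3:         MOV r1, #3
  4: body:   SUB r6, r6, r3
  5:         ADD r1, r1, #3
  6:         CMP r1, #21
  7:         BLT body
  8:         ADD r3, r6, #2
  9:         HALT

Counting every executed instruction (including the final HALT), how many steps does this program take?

MOV r3, #7 → r3=7
MOV r6, #11 → r6=11
MOV r1, #3 → r1=3
SUB r6, r6, r3 → r6=11-7=4
ADD r1, r1, #3 → r1=3+3=6
CMP r1, #21  (cmp 6,21)
BLT body: taken
SUB r6, r6, r3 → r6=4-7=-3
ADD r1, r1, #3 → r1=6+3=9
CMP r1, #21  (cmp 9,21)
BLT body: taken
SUB r6, r6, r3 → r6=(-3)-7=-10
ADD r1, r1, #3 → r1=9+3=12
CMP r1, #21  (cmp 12,21)
BLT body: taken
SUB r6, r6, r3 → r6=(-10)-7=-17
ADD r1, r1, #3 → r1=12+3=15
CMP r1, #21  (cmp 15,21)
BLT body: taken
SUB r6, r6, r3 → r6=(-17)-7=-24
ADD r1, r1, #3 → r1=15+3=18
CMP r1, #21  (cmp 18,21)
BLT body: taken
SUB r6, r6, r3 → r6=(-24)-7=-31
ADD r1, r1, #3 → r1=18+3=21
CMP r1, #21  (cmp 21,21)
BLT body: not taken
ADD r3, r6, #2 → r3=(-31)+2=-29
halt.
Total executed instructions: 29.

29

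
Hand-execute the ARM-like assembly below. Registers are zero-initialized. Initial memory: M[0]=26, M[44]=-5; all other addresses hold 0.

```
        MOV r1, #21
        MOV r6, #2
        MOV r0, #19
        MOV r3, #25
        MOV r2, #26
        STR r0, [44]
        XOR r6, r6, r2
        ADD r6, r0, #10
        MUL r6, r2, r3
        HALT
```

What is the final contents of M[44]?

r1=21
r6=2
r0=19
r3=25
r2=26
STR r0, [44] → M[44]=19
r6=2^26=24
r6=19+10=29
r6=26*25=650
halt.

19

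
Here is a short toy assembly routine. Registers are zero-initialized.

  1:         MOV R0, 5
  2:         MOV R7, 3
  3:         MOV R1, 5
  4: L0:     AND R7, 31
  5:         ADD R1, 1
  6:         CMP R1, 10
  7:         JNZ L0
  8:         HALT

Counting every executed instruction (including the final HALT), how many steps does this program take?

24

after MOV R0, 5: R0=5
after MOV R7, 3: R7=3
after MOV R1, 5: R1=5
after AND R7, 31: R7=3&31=3
after ADD R1, 1: R1=5+1=6
CMP R1, 10  (cmp 6,10)
JNZ L0: taken
after AND R7, 31: R7=3&31=3
after ADD R1, 1: R1=6+1=7
CMP R1, 10  (cmp 7,10)
JNZ L0: taken
after AND R7, 31: R7=3&31=3
after ADD R1, 1: R1=7+1=8
CMP R1, 10  (cmp 8,10)
JNZ L0: taken
after AND R7, 31: R7=3&31=3
after ADD R1, 1: R1=8+1=9
CMP R1, 10  (cmp 9,10)
JNZ L0: taken
after AND R7, 31: R7=3&31=3
after ADD R1, 1: R1=9+1=10
CMP R1, 10  (cmp 10,10)
JNZ L0: not taken
halt.
Total executed instructions: 24.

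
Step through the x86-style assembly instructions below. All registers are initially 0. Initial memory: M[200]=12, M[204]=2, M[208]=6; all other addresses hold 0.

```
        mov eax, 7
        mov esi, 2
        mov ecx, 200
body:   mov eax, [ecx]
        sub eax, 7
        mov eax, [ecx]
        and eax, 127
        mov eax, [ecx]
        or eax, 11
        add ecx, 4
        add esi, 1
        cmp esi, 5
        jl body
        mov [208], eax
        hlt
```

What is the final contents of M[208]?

after mov eax, 7: eax=7
after mov esi, 2: esi=2
after mov ecx, 200: ecx=200
after mov eax, [ecx]: eax=M[200]=12
after sub eax, 7: eax=12-7=5
after mov eax, [ecx]: eax=M[200]=12
after and eax, 127: eax=12&127=12
after mov eax, [ecx]: eax=M[200]=12
after or eax, 11: eax=12|11=15
after add ecx, 4: ecx=200+4=204
after add esi, 1: esi=2+1=3
cmp esi, 5  (cmp 3,5)
jl body: taken
after mov eax, [ecx]: eax=M[204]=2
after sub eax, 7: eax=2-7=-5
after mov eax, [ecx]: eax=M[204]=2
after and eax, 127: eax=2&127=2
after mov eax, [ecx]: eax=M[204]=2
after or eax, 11: eax=2|11=11
after add ecx, 4: ecx=204+4=208
after add esi, 1: esi=3+1=4
cmp esi, 5  (cmp 4,5)
jl body: taken
after mov eax, [ecx]: eax=M[208]=6
after sub eax, 7: eax=6-7=-1
after mov eax, [ecx]: eax=M[208]=6
after and eax, 127: eax=6&127=6
after mov eax, [ecx]: eax=M[208]=6
after or eax, 11: eax=6|11=15
after add ecx, 4: ecx=208+4=212
after add esi, 1: esi=4+1=5
cmp esi, 5  (cmp 5,5)
jl body: not taken
mov [208], eax → M[208]=15
halt.

15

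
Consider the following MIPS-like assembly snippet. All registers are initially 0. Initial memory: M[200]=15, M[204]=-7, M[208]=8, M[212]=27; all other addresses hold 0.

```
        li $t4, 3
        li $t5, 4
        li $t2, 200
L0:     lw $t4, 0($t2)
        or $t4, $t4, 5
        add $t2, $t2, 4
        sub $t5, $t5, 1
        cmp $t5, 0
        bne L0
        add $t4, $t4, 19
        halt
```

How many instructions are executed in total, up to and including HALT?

li $t4, 3 → $t4=3
li $t5, 4 → $t5=4
li $t2, 200 → $t2=200
lw $t4, 0($t2) → $t4=M[200]=15
or $t4, $t4, 5 → $t4=15|5=15
add $t2, $t2, 4 → $t2=200+4=204
sub $t5, $t5, 1 → $t5=4-1=3
cmp $t5, 0  (cmp 3,0)
bne L0: taken
lw $t4, 0($t2) → $t4=M[204]=-7
or $t4, $t4, 5 → $t4=(-7)|5=-3
add $t2, $t2, 4 → $t2=204+4=208
sub $t5, $t5, 1 → $t5=3-1=2
cmp $t5, 0  (cmp 2,0)
bne L0: taken
lw $t4, 0($t2) → $t4=M[208]=8
or $t4, $t4, 5 → $t4=8|5=13
add $t2, $t2, 4 → $t2=208+4=212
sub $t5, $t5, 1 → $t5=2-1=1
cmp $t5, 0  (cmp 1,0)
bne L0: taken
lw $t4, 0($t2) → $t4=M[212]=27
or $t4, $t4, 5 → $t4=27|5=31
add $t2, $t2, 4 → $t2=212+4=216
sub $t5, $t5, 1 → $t5=1-1=0
cmp $t5, 0  (cmp 0,0)
bne L0: not taken
add $t4, $t4, 19 → $t4=31+19=50
halt.
Total executed instructions: 29.

29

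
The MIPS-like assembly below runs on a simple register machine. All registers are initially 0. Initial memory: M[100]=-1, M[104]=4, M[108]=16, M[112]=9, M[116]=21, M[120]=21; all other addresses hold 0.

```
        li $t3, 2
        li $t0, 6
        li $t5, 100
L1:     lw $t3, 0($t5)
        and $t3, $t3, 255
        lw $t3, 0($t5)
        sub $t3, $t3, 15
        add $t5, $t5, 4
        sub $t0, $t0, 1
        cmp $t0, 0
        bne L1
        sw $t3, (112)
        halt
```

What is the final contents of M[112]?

after li $t3, 2: $t3=2
after li $t0, 6: $t0=6
after li $t5, 100: $t5=100
after lw $t3, 0($t5): $t3=M[100]=-1
after and $t3, $t3, 255: $t3=(-1)&255=255
after lw $t3, 0($t5): $t3=M[100]=-1
after sub $t3, $t3, 15: $t3=(-1)-15=-16
after add $t5, $t5, 4: $t5=100+4=104
after sub $t0, $t0, 1: $t0=6-1=5
cmp $t0, 0  (cmp 5,0)
bne L1: taken
after lw $t3, 0($t5): $t3=M[104]=4
after and $t3, $t3, 255: $t3=4&255=4
after lw $t3, 0($t5): $t3=M[104]=4
after sub $t3, $t3, 15: $t3=4-15=-11
after add $t5, $t5, 4: $t5=104+4=108
after sub $t0, $t0, 1: $t0=5-1=4
cmp $t0, 0  (cmp 4,0)
bne L1: taken
after lw $t3, 0($t5): $t3=M[108]=16
after and $t3, $t3, 255: $t3=16&255=16
after lw $t3, 0($t5): $t3=M[108]=16
after sub $t3, $t3, 15: $t3=16-15=1
after add $t5, $t5, 4: $t5=108+4=112
after sub $t0, $t0, 1: $t0=4-1=3
cmp $t0, 0  (cmp 3,0)
bne L1: taken
after lw $t3, 0($t5): $t3=M[112]=9
after and $t3, $t3, 255: $t3=9&255=9
after lw $t3, 0($t5): $t3=M[112]=9
after sub $t3, $t3, 15: $t3=9-15=-6
after add $t5, $t5, 4: $t5=112+4=116
after sub $t0, $t0, 1: $t0=3-1=2
cmp $t0, 0  (cmp 2,0)
bne L1: taken
after lw $t3, 0($t5): $t3=M[116]=21
after and $t3, $t3, 255: $t3=21&255=21
after lw $t3, 0($t5): $t3=M[116]=21
after sub $t3, $t3, 15: $t3=21-15=6
after add $t5, $t5, 4: $t5=116+4=120
after sub $t0, $t0, 1: $t0=2-1=1
cmp $t0, 0  (cmp 1,0)
bne L1: taken
after lw $t3, 0($t5): $t3=M[120]=21
after and $t3, $t3, 255: $t3=21&255=21
after lw $t3, 0($t5): $t3=M[120]=21
after sub $t3, $t3, 15: $t3=21-15=6
after add $t5, $t5, 4: $t5=120+4=124
after sub $t0, $t0, 1: $t0=1-1=0
cmp $t0, 0  (cmp 0,0)
bne L1: not taken
sw $t3, (112) → M[112]=6
halt.

6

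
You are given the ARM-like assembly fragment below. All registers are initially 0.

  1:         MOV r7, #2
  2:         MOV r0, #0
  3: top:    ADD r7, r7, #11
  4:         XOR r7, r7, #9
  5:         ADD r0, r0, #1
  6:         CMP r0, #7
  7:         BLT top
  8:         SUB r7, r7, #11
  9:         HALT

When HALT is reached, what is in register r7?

69

MOV r7, #2 → r7=2
MOV r0, #0 → r0=0
ADD r7, r7, #11 → r7=2+11=13
XOR r7, r7, #9 → r7=13^9=4
ADD r0, r0, #1 → r0=0+1=1
CMP r0, #7  (cmp 1,7)
BLT top: taken
ADD r7, r7, #11 → r7=4+11=15
XOR r7, r7, #9 → r7=15^9=6
ADD r0, r0, #1 → r0=1+1=2
CMP r0, #7  (cmp 2,7)
BLT top: taken
ADD r7, r7, #11 → r7=6+11=17
XOR r7, r7, #9 → r7=17^9=24
ADD r0, r0, #1 → r0=2+1=3
CMP r0, #7  (cmp 3,7)
BLT top: taken
ADD r7, r7, #11 → r7=24+11=35
XOR r7, r7, #9 → r7=35^9=42
ADD r0, r0, #1 → r0=3+1=4
CMP r0, #7  (cmp 4,7)
BLT top: taken
ADD r7, r7, #11 → r7=42+11=53
XOR r7, r7, #9 → r7=53^9=60
ADD r0, r0, #1 → r0=4+1=5
CMP r0, #7  (cmp 5,7)
BLT top: taken
ADD r7, r7, #11 → r7=60+11=71
XOR r7, r7, #9 → r7=71^9=78
ADD r0, r0, #1 → r0=5+1=6
CMP r0, #7  (cmp 6,7)
BLT top: taken
ADD r7, r7, #11 → r7=78+11=89
XOR r7, r7, #9 → r7=89^9=80
ADD r0, r0, #1 → r0=6+1=7
CMP r0, #7  (cmp 7,7)
BLT top: not taken
SUB r7, r7, #11 → r7=80-11=69
halt.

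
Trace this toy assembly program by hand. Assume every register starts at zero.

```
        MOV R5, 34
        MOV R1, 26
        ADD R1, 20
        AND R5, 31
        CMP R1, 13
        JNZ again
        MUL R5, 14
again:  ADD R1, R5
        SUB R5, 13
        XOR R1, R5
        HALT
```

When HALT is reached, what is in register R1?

-59

after MOV R5, 34: R5=34
after MOV R1, 26: R1=26
after ADD R1, 20: R1=26+20=46
after AND R5, 31: R5=34&31=2
CMP R1, 13  (cmp 46,13)
JNZ again: taken
after ADD R1, R5: R1=46+2=48
after SUB R5, 13: R5=2-13=-11
after XOR R1, R5: R1=48^(-11)=-59
halt.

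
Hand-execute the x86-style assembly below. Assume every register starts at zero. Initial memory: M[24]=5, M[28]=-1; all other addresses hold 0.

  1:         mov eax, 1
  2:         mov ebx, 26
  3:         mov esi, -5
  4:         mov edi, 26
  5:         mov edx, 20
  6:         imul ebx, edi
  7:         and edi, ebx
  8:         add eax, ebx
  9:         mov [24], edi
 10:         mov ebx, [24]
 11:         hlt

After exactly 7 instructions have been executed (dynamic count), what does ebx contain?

676

mov eax, 1 → eax=1
mov ebx, 26 → ebx=26
mov esi, -5 → esi=-5
mov edi, 26 → edi=26
mov edx, 20 → edx=20
imul ebx, edi → ebx=26*26=676
and edi, ebx → edi=26&676=0
After step 7: ebx = 676.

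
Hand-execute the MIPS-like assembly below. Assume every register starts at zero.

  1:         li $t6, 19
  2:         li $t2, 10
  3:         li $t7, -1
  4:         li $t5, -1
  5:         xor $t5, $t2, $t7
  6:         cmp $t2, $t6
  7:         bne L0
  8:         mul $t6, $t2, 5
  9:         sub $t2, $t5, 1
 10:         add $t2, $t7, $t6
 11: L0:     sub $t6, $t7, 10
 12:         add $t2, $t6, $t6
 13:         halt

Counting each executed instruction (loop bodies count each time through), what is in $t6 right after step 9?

li $t6, 19 → $t6=19
li $t2, 10 → $t2=10
li $t7, -1 → $t7=-1
li $t5, -1 → $t5=-1
xor $t5, $t2, $t7 → $t5=10^(-1)=-11
cmp $t2, $t6  (cmp 10,19)
bne L0: taken
sub $t6, $t7, 10 → $t6=(-1)-10=-11
add $t2, $t6, $t6 → $t2=(-11)+(-11)=-22
After step 9: $t6 = -11.

-11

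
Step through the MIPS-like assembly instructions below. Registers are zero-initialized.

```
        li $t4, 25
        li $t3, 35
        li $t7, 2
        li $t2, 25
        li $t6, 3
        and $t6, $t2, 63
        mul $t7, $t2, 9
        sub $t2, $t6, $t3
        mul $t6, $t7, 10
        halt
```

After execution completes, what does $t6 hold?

after li $t4, 25: $t4=25
after li $t3, 35: $t3=35
after li $t7, 2: $t7=2
after li $t2, 25: $t2=25
after li $t6, 3: $t6=3
after and $t6, $t2, 63: $t6=25&63=25
after mul $t7, $t2, 9: $t7=25*9=225
after sub $t2, $t6, $t3: $t2=25-35=-10
after mul $t6, $t7, 10: $t6=225*10=2250
halt.

2250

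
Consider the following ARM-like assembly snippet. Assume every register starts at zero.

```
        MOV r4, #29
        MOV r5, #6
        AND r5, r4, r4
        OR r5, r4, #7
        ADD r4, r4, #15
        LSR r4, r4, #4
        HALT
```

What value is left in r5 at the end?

31

r4=29
r5=6
r5=29&29=29
r5=29|7=31
r4=29+15=44
r4=44>>4=2
halt.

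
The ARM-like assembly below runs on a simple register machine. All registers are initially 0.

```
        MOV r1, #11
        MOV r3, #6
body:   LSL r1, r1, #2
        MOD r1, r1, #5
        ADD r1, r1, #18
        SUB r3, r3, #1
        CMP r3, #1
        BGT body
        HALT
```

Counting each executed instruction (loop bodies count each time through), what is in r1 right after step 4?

4

MOV r1, #11 → r1=11
MOV r3, #6 → r3=6
LSL r1, r1, #2 → r1=11<<2=44
MOD r1, r1, #5 → r1=44%5=4
After step 4: r1 = 4.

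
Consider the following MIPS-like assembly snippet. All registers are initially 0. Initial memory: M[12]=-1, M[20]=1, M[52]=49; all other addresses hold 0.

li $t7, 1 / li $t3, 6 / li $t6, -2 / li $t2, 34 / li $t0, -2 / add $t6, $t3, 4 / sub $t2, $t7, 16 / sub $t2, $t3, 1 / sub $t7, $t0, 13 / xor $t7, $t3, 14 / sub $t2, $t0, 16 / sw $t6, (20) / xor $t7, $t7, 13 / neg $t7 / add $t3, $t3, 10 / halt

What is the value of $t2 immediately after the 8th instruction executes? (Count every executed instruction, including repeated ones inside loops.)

5

li $t7, 1 → $t7=1
li $t3, 6 → $t3=6
li $t6, -2 → $t6=-2
li $t2, 34 → $t2=34
li $t0, -2 → $t0=-2
add $t6, $t3, 4 → $t6=6+4=10
sub $t2, $t7, 16 → $t2=1-16=-15
sub $t2, $t3, 1 → $t2=6-1=5
After step 8: $t2 = 5.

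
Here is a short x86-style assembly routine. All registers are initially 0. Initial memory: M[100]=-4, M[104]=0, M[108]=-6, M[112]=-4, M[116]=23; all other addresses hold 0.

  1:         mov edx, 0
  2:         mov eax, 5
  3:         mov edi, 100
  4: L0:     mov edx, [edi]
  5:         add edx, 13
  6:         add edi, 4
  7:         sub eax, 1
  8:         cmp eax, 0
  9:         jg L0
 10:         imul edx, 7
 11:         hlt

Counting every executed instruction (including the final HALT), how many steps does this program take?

35

mov edx, 0 → edx=0
mov eax, 5 → eax=5
mov edi, 100 → edi=100
mov edx, [edi] → edx=M[100]=-4
add edx, 13 → edx=(-4)+13=9
add edi, 4 → edi=100+4=104
sub eax, 1 → eax=5-1=4
cmp eax, 0  (cmp 4,0)
jg L0: taken
mov edx, [edi] → edx=M[104]=0
add edx, 13 → edx=0+13=13
add edi, 4 → edi=104+4=108
sub eax, 1 → eax=4-1=3
cmp eax, 0  (cmp 3,0)
jg L0: taken
mov edx, [edi] → edx=M[108]=-6
add edx, 13 → edx=(-6)+13=7
add edi, 4 → edi=108+4=112
sub eax, 1 → eax=3-1=2
cmp eax, 0  (cmp 2,0)
jg L0: taken
mov edx, [edi] → edx=M[112]=-4
add edx, 13 → edx=(-4)+13=9
add edi, 4 → edi=112+4=116
sub eax, 1 → eax=2-1=1
cmp eax, 0  (cmp 1,0)
jg L0: taken
mov edx, [edi] → edx=M[116]=23
add edx, 13 → edx=23+13=36
add edi, 4 → edi=116+4=120
sub eax, 1 → eax=1-1=0
cmp eax, 0  (cmp 0,0)
jg L0: not taken
imul edx, 7 → edx=36*7=252
halt.
Total executed instructions: 35.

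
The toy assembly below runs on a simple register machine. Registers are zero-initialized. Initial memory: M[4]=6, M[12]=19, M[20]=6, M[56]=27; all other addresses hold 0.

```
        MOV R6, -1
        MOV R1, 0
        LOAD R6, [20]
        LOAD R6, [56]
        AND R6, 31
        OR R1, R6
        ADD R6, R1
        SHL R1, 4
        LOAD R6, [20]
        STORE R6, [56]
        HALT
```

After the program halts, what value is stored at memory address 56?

6

R6=-1
R1=0
R6=M[20]=6
R6=M[56]=27
R6=27&31=27
R1=0|27=27
R6=27+27=54
R1=27<<4=432
R6=M[20]=6
STORE R6, [56] → M[56]=6
halt.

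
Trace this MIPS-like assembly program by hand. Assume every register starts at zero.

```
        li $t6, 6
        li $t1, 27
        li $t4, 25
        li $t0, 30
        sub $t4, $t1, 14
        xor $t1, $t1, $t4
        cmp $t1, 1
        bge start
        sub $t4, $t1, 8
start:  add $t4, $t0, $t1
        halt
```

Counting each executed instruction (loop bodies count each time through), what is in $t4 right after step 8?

13

$t6=6
$t1=27
$t4=25
$t0=30
$t4=27-14=13
$t1=27^13=22
cmp $t1, 1  (cmp 22,1)
bge start: taken
After step 8: $t4 = 13.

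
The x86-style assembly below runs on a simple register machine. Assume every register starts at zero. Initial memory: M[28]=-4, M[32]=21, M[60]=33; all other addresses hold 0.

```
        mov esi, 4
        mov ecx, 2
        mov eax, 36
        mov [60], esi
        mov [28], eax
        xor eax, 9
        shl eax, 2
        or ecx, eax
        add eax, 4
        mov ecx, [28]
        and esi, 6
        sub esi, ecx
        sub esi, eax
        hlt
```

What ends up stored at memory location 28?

36

esi=4
ecx=2
eax=36
mov [60], esi → M[60]=4
mov [28], eax → M[28]=36
eax=36^9=45
eax=45<<2=180
ecx=2|180=182
eax=180+4=184
ecx=M[28]=36
esi=4&6=4
esi=4-36=-32
esi=(-32)-184=-216
halt.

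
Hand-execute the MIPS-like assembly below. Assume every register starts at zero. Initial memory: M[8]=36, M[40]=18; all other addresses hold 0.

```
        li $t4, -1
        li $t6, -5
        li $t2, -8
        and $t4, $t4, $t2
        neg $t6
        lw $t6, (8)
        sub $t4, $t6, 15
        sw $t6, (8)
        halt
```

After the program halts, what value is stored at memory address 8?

36

$t4=-1
$t6=-5
$t2=-8
$t4=(-1)&(-8)=-8
$t6=-(-5)=5
$t6=M[8]=36
$t4=36-15=21
sw $t6, (8) → M[8]=36
halt.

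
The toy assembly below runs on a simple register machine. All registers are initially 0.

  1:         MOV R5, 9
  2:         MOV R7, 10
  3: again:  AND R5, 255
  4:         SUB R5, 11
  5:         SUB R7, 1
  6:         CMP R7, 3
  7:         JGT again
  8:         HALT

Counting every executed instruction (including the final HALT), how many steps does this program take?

MOV R5, 9 → R5=9
MOV R7, 10 → R7=10
AND R5, 255 → R5=9&255=9
SUB R5, 11 → R5=9-11=-2
SUB R7, 1 → R7=10-1=9
CMP R7, 3  (cmp 9,3)
JGT again: taken
AND R5, 255 → R5=(-2)&255=254
SUB R5, 11 → R5=254-11=243
SUB R7, 1 → R7=9-1=8
CMP R7, 3  (cmp 8,3)
JGT again: taken
AND R5, 255 → R5=243&255=243
SUB R5, 11 → R5=243-11=232
SUB R7, 1 → R7=8-1=7
CMP R7, 3  (cmp 7,3)
JGT again: taken
AND R5, 255 → R5=232&255=232
SUB R5, 11 → R5=232-11=221
SUB R7, 1 → R7=7-1=6
CMP R7, 3  (cmp 6,3)
JGT again: taken
AND R5, 255 → R5=221&255=221
SUB R5, 11 → R5=221-11=210
SUB R7, 1 → R7=6-1=5
CMP R7, 3  (cmp 5,3)
JGT again: taken
AND R5, 255 → R5=210&255=210
SUB R5, 11 → R5=210-11=199
SUB R7, 1 → R7=5-1=4
CMP R7, 3  (cmp 4,3)
JGT again: taken
AND R5, 255 → R5=199&255=199
SUB R5, 11 → R5=199-11=188
SUB R7, 1 → R7=4-1=3
CMP R7, 3  (cmp 3,3)
JGT again: not taken
halt.
Total executed instructions: 38.

38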